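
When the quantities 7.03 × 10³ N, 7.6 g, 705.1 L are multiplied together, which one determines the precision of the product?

7.6 g

7.03 × 10³ N → 3 s.f.; 7.6 g → 2 s.f.; 705.1 L → 4 s.f.
The fewest is 2 significant figures, from 7.6 g.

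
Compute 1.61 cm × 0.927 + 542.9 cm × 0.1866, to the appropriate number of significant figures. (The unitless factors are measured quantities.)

102.8 cm

1.61 × 0.927 = 1.49247 → 1.49 cm (3 s.f., last digit at the 10^-2 place).
542.9 × 0.1866 = 101.30514 → 101.3 cm (4 s.f., last digit at the 10^-1 place).
Sum: 102.79761 cm; keep the coarser place, 10^-1.
Result: 102.8 cm.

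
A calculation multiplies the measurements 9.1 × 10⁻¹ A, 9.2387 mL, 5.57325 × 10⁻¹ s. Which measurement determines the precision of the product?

9.1 × 10⁻¹ A → 2 s.f.; 9.2387 mL → 5 s.f.; 5.57325 × 10⁻¹ s → 6 s.f.
The fewest is 2 significant figures, from 9.1 × 10⁻¹ A.

9.1 × 10⁻¹ A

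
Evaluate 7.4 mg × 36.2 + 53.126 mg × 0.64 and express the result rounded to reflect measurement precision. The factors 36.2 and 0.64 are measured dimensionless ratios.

7.4 × 36.2 = 267.88 → 2.7 × 10^2 mg (2 s.f., last digit at the 10^1 place).
53.126 × 0.64 = 34.00064 → 34 mg (2 s.f., last digit at the 10^0 place).
Sum: 301.88064 mg; keep the coarser place, 10^1.
Result: 3.0 × 10^2 mg.

3.0 × 10^2 mg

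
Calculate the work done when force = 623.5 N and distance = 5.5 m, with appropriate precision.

3.4 × 10^3 J

work done = 623.5 N × 5.5 m = 3429.25 J.
623.5 has 4 significant figures; 5.5 has 2.
Division/multiplication keeps the fewest: 2 significant figures.
Rounded: 3.4 × 10^3 J.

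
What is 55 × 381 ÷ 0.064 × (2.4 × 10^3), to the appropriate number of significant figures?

55 × 381 ÷ 0.064 × (2.4 × 10^3) = 785812500
Multiplication/division keeps the fewest significant figures: 55 → 2 s.f., 381 → 3 s.f., 0.064 → 2 s.f., 2.4 × 10^3 → 2 s.f.; limit is 2.
Rounded to 2 significant figures: 7.9 × 10^8.

7.9 × 10^8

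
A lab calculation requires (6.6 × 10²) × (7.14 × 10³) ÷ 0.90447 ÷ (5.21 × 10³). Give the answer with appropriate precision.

(6.6 × 10²) × (7.14 × 10³) ÷ 0.90447 ÷ (5.21 × 10³) = 1000.0236191…
Multiplication/division keeps the fewest significant figures: 6.6 × 10² → 2 s.f., 7.14 × 10³ → 3 s.f., 0.90447 → 5 s.f., 5.21 × 10³ → 3 s.f.; limit is 2.
Rounded to 2 significant figures: 1.0 × 10³.

1.0 × 10³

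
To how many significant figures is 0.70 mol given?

0.70: leading zeros are not significant; trailing zeros after a decimal point are significant.

2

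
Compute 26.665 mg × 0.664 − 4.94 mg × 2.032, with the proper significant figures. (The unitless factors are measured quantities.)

7.7 mg

26.665 × 0.664 = 17.70556 → 17.7 mg (3 s.f., last digit at the 10^-1 place).
4.94 × 2.032 = 10.03808 → 10.0 mg (3 s.f., last digit at the 10^-1 place).
Difference: 7.66748 mg; keep the coarser place, 10^-1.
Result: 7.7 mg.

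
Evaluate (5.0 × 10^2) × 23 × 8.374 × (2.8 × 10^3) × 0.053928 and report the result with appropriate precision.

(5.0 × 10^2) × 23 × 8.374 × (2.8 × 10^3) × 0.053928 = 14541296.9184
Multiplication/division keeps the fewest significant figures: 5.0 × 10^2 → 2 s.f., 23 → 2 s.f., 8.374 → 4 s.f., 2.8 × 10^3 → 2 s.f., 0.053928 → 5 s.f.; limit is 2.
Rounded to 2 significant figures: 1.5 × 10^7.

1.5 × 10^7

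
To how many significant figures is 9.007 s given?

9.007: zeros between nonzero digits are significant.

4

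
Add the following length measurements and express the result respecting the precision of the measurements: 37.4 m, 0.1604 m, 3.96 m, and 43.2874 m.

37.4 m + 0.1604 m + 3.96 m + 43.2874 m = 84.8078 m.
Addition/subtraction keeps the fewest decimal places: 37.4 → 1 decimal place, 0.1604 → 4 decimal places, 3.96 → 2 decimal places, 43.2874 → 4 decimal places; limit is 1.
Rounded to 1 decimal place: 84.8 m.

84.8 m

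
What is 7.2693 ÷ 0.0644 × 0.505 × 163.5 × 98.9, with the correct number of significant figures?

9.22 × 10⁵

7.2693 ÷ 0.0644 × 0.505 × 163.5 × 98.9 = 921747.889045…
Multiplication/division keeps the fewest significant figures: 7.2693 → 5 s.f., 0.0644 → 3 s.f., 0.505 → 3 s.f., 163.5 → 4 s.f., 98.9 → 3 s.f.; limit is 3.
Rounded to 3 significant figures: 9.22 × 10⁵.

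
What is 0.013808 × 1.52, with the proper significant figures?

0.0210

0.013808 × 1.52 = 0.02098816
Multiplication/division keeps the fewest significant figures: 0.013808 → 5 s.f., 1.52 → 3 s.f.; limit is 3.
Rounded to 3 significant figures: 0.0210.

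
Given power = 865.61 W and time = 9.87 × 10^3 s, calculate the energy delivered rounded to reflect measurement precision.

energy delivered = 865.61 W × 9.87 × 10^3 s = 8543570.7 J.
865.61 has 5 significant figures; 9.87 × 10^3 has 3.
Division/multiplication keeps the fewest: 3 significant figures.
Rounded: 8.54 × 10^6 J.

8.54 × 10^6 J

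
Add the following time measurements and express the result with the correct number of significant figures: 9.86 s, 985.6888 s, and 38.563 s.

1034.11 s

9.86 s + 985.6888 s + 38.563 s = 1034.1118 s.
Addition/subtraction keeps the fewest decimal places: 9.86 → 2 decimal places, 985.6888 → 4 decimal places, 38.563 → 3 decimal places; limit is 2.
Rounded to 2 decimal places: 1034.11 s.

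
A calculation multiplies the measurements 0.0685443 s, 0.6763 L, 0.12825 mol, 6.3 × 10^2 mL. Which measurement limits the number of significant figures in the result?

0.0685443 s → 6 s.f.; 0.6763 L → 4 s.f.; 0.12825 mol → 5 s.f.; 6.3 × 10^2 mL → 2 s.f.
The fewest is 2 significant figures, from 6.3 × 10^2 mL.

6.3 × 10^2 mL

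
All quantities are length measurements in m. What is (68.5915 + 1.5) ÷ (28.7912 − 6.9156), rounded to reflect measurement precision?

68.5915 + 1.5 = 70.0915, limited to 1 d.p. → 3 s.f.; 28.7912 − 6.9156 = 21.8756, limited to 4 d.p. → 6 s.f.
Carrying full precision, 70.0915 ÷ 21.8756 = 3.2040949734…; keep min(3, 6) = 3 s.f.
Rounded to 3 significant figures: 3.20.

3.20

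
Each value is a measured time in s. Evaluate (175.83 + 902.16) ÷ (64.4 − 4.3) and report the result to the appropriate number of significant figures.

17.9

175.83 + 902.16 = 1077.99, limited to 2 d.p. → 6 s.f.; 64.4 − 4.3 = 60.1, limited to 1 d.p. → 3 s.f.
Carrying full precision, 1077.99 ÷ 60.1 = 17.9366056572…; keep min(6, 3) = 3 s.f.
Rounded to 3 significant figures: 17.9.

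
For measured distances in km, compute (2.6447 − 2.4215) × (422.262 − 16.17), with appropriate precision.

90.64 km²

2.6447 − 2.4215 = 0.2232, limited to 4 d.p. → 4 s.f.; 422.262 − 16.17 = 406.092, limited to 2 d.p. → 5 s.f.
Carrying full precision, 0.2232 × 406.092 = 90.6397344; keep min(4, 5) = 4 s.f.
Rounded to 4 significant figures: 90.64 km².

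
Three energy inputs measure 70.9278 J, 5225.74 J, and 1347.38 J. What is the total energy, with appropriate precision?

6644.05 J

70.9278 J + 5225.74 J + 1347.38 J = 6644.0478 J.
Addition/subtraction keeps the fewest decimal places: 70.9278 → 4 decimal places, 5225.74 → 2 decimal places, 1347.38 → 2 decimal places; limit is 2.
Rounded to 2 decimal places: 6644.05 J.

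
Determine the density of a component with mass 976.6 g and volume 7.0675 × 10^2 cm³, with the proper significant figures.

density = 976.6 g ÷ 7.0675 × 10^2 cm³ = 1.38181818182… g/cm³.
976.6 has 4 significant figures; 7.0675 × 10^2 has 5.
Division/multiplication keeps the fewest: 4 significant figures.
Rounded: 1.382 g/cm³.

1.382 g/cm³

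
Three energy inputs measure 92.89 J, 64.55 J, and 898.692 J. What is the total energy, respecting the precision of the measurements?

1.05613 × 10³ J

92.89 J + 64.55 J + 898.692 J = 1056.132 J.
Addition/subtraction keeps the fewest decimal places: 92.89 → 2 decimal places, 64.55 → 2 decimal places, 898.692 → 3 decimal places; limit is 2.
Rounded to 2 decimal places: 1.05613 × 10³ J.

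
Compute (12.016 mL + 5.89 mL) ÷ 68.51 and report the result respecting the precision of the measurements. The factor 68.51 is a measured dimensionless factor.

12.016 mL + 5.89 mL = 17.906 mL; the sum is limited to 2 decimal places (4 s.f.).
Carrying full precision, 17.906 ÷ 68.51 = 0.261363304627… mL; 68.51 has 4 s.f., so the result keeps min(4, 4) = 4 s.f.
Rounded to 4 significant figures: 0.2614 mL.

0.2614 mL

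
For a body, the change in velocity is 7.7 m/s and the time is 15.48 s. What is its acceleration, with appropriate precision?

acceleration = 7.7 m/s ÷ 15.48 s = 0.497416020672… m/s².
7.7 has 2 significant figures; 15.48 has 4.
Division/multiplication keeps the fewest: 2 significant figures.
Rounded: 0.50 m/s².

0.50 m/s²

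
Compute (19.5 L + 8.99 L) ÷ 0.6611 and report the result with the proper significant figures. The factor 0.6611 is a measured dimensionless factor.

43.1 L

19.5 L + 8.99 L = 28.49 L; the sum is limited to 1 decimal place (3 s.f.).
Carrying full precision, 28.49 ÷ 0.6611 = 43.0948419301… L; 0.6611 has 4 s.f., so the result keeps min(3, 4) = 3 s.f.
Rounded to 3 significant figures: 43.1 L.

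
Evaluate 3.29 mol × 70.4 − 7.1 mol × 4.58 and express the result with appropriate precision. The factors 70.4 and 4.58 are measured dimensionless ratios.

3.29 × 70.4 = 231.616 → 232 mol (3 s.f., last digit at the 10^0 place).
7.1 × 4.58 = 32.518 → 33 mol (2 s.f., last digit at the 10^0 place).
Difference: 199.098 mol; keep the coarser place, 10^0.
Result: 1.99 × 10^2 mol.

1.99 × 10^2 mol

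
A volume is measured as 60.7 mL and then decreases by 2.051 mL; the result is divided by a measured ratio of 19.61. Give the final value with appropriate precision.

60.7 mL − 2.051 mL = 58.649 mL; the difference is limited to 1 decimal place (3 s.f.).
Carrying full precision, 58.649 ÷ 19.61 = 2.9907700153… mL; 19.61 has 4 s.f., so the result keeps min(3, 4) = 3 s.f.
Rounded to 3 significant figures: 2.99 mL.

2.99 mL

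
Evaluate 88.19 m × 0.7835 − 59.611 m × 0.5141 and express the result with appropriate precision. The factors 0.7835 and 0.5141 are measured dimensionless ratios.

38.45 m

88.19 × 0.7835 = 69.096865 → 69.10 m (4 s.f., last digit at the 10^-2 place).
59.611 × 0.5141 = 30.6460151 → 30.65 m (4 s.f., last digit at the 10^-2 place).
Difference: 38.4508499 m; keep the coarser place, 10^-2.
Result: 38.45 m.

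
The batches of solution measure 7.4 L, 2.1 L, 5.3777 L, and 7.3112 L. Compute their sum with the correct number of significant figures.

22.2 L

7.4 L + 2.1 L + 5.3777 L + 7.3112 L = 22.1889 L.
Addition/subtraction keeps the fewest decimal places: 7.4 → 1 decimal place, 2.1 → 1 decimal place, 5.3777 → 4 decimal places, 7.3112 → 4 decimal places; limit is 1.
Rounded to 1 decimal place: 22.2 L.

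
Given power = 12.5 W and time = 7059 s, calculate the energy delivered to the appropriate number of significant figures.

8.82 × 10^4 J

energy delivered = 12.5 W × 7059 s = 88237.5 J.
12.5 has 3 significant figures; 7059 has 4.
Division/multiplication keeps the fewest: 3 significant figures.
Rounded: 8.82 × 10^4 J.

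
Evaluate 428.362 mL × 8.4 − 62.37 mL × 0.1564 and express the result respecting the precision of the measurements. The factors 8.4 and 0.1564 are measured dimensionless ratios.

428.362 × 8.4 = 3598.2408 → 3.6 × 10^3 mL (2 s.f., last digit at the 10^2 place).
62.37 × 0.1564 = 9.754668 → 9.755 mL (4 s.f., last digit at the 10^-3 place).
Difference: 3588.486132 mL; keep the coarser place, 10^2.
Result: 3.6 × 10^3 mL.

3.6 × 10^3 mL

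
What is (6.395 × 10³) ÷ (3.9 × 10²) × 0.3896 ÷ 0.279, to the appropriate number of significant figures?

23

(6.395 × 10³) ÷ (3.9 × 10²) × 0.3896 ÷ 0.279 = 22.8976380847…
Multiplication/division keeps the fewest significant figures: 6.395 × 10³ → 4 s.f., 3.9 × 10² → 2 s.f., 0.3896 → 4 s.f., 0.279 → 3 s.f.; limit is 2.
Rounded to 2 significant figures: 23.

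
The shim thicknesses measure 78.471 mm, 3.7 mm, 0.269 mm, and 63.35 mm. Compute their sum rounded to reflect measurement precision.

78.471 mm + 3.7 mm + 0.269 mm + 63.35 mm = 145.790 mm.
Addition/subtraction keeps the fewest decimal places: 78.471 → 3 decimal places, 3.7 → 1 decimal place, 0.269 → 3 decimal places, 63.35 → 2 decimal places; limit is 1.
Rounded to 1 decimal place: 145.8 mm.

145.8 mm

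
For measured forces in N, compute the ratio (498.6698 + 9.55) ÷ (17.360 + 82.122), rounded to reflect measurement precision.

5.1087

498.6698 + 9.55 = 508.2198, limited to 2 d.p. → 5 s.f.; 17.360 + 82.122 = 99.482, limited to 3 d.p. → 5 s.f.
Carrying full precision, 508.2198 ÷ 99.482 = 5.10866086327…; keep min(5, 5) = 5 s.f.
Rounded to 5 significant figures: 5.1087.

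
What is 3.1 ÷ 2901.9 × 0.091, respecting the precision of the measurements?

3.1 ÷ 2901.9 × 0.091 = 0.000097212171336…
Multiplication/division keeps the fewest significant figures: 3.1 → 2 s.f., 2901.9 → 5 s.f., 0.091 → 2 s.f.; limit is 2.
Rounded to 2 significant figures: 9.7 × 10⁻⁵.

9.7 × 10⁻⁵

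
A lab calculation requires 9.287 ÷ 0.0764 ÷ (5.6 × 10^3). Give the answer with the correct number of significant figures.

9.287 ÷ 0.0764 ÷ (5.6 × 10^3) = 0.0217067127898…
Multiplication/division keeps the fewest significant figures: 9.287 → 4 s.f., 0.0764 → 3 s.f., 5.6 × 10^3 → 2 s.f.; limit is 2.
Rounded to 2 significant figures: 0.022.

0.022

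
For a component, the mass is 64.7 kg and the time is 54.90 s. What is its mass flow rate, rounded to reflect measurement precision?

1.18 kg/s

mass flow rate = 64.7 kg ÷ 54.90 s = 1.17850637523… kg/s.
64.7 has 3 significant figures; 54.90 has 4.
Division/multiplication keeps the fewest: 3 significant figures.
Rounded: 1.18 kg/s.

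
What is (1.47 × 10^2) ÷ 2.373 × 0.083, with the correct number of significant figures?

(1.47 × 10^2) ÷ 2.373 × 0.083 = 5.14159292035…
Multiplication/division keeps the fewest significant figures: 1.47 × 10^2 → 3 s.f., 2.373 → 4 s.f., 0.083 → 2 s.f.; limit is 2.
Rounded to 2 significant figures: 5.1.

5.1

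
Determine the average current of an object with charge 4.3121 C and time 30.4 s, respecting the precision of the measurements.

0.142 A

average current = 4.3121 C ÷ 30.4 s = 0.141845394737… A.
4.3121 has 5 significant figures; 30.4 has 3.
Division/multiplication keeps the fewest: 3 significant figures.
Rounded: 0.142 A.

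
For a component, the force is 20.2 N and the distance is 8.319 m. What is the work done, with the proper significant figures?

work done = 20.2 N × 8.319 m = 168.0438 J.
20.2 has 3 significant figures; 8.319 has 4.
Division/multiplication keeps the fewest: 3 significant figures.
Rounded: 168 J.

168 J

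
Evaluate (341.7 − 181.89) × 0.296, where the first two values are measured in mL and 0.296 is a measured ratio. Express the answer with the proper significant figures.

341.7 mL − 181.89 mL = 159.81 mL; the difference is limited to 1 decimal place (4 s.f.).
Carrying full precision, 159.81 × 0.296 = 47.30376 mL; 0.296 has 3 s.f., so the result keeps min(4, 3) = 3 s.f.
Rounded to 3 significant figures: 47.3 mL.

47.3 mL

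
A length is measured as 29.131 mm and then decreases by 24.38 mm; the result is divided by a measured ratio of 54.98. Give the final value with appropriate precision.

0.0864 mm

29.131 mm − 24.38 mm = 4.751 mm; the difference is limited to 2 decimal places (3 s.f.).
Carrying full precision, 4.751 ÷ 54.98 = 0.0864132411786… mm; 54.98 has 4 s.f., so the result keeps min(3, 4) = 3 s.f.
Rounded to 3 significant figures: 0.0864 mm.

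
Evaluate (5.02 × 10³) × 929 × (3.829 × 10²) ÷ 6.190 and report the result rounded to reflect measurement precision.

(5.02 × 10³) × 929 × (3.829 × 10²) ÷ 6.190 = 288478963.166…
Multiplication/division keeps the fewest significant figures: 5.02 × 10³ → 3 s.f., 929 → 3 s.f., 3.829 × 10² → 4 s.f., 6.190 → 4 s.f.; limit is 3.
Rounded to 3 significant figures: 2.88 × 10⁸.

2.88 × 10⁸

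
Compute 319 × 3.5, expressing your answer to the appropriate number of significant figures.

1.1 × 10³

319 × 3.5 = 1116.5
Multiplication/division keeps the fewest significant figures: 319 → 3 s.f., 3.5 → 2 s.f.; limit is 2.
Rounded to 2 significant figures: 1.1 × 10³.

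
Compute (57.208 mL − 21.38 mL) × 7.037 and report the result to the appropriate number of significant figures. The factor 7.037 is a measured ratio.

252.1 mL

57.208 mL − 21.38 mL = 35.828 mL; the difference is limited to 2 decimal places (4 s.f.).
Carrying full precision, 35.828 × 7.037 = 252.121636 mL; 7.037 has 4 s.f., so the result keeps min(4, 4) = 4 s.f.
Rounded to 4 significant figures: 252.1 mL.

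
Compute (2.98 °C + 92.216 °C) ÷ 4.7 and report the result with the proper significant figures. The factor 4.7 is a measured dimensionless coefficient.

2.0 × 10¹ °C

2.98 °C + 92.216 °C = 95.196 °C; the sum is limited to 2 decimal places (4 s.f.).
Carrying full precision, 95.196 ÷ 4.7 = 20.2544680851… °C; 4.7 has 2 s.f., so the result keeps min(4, 2) = 2 s.f.
Rounded to 2 significant figures: 2.0 × 10¹ °C.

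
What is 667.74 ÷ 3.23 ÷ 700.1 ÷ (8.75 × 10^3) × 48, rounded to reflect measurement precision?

667.74 ÷ 3.23 ÷ 700.1 ÷ (8.75 × 10^3) × 48 = 0.00161986184952…
Multiplication/division keeps the fewest significant figures: 667.74 → 5 s.f., 3.23 → 3 s.f., 700.1 → 4 s.f., 8.75 × 10^3 → 3 s.f., 48 → 2 s.f.; limit is 2.
Rounded to 2 significant figures: 1.6 × 10^-3.

1.6 × 10^-3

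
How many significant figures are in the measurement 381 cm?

3

381: every digit is nonzero and significant.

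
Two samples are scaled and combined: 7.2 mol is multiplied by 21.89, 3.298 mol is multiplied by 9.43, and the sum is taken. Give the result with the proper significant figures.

7.2 × 21.89 = 157.608 → 1.6 × 10² mol (2 s.f., last digit at the 10^1 place).
3.298 × 9.43 = 31.10014 → 31.1 mol (3 s.f., last digit at the 10^-1 place).
Sum: 188.70814 mol; keep the coarser place, 10^1.
Result: 1.9 × 10² mol.

1.9 × 10² mol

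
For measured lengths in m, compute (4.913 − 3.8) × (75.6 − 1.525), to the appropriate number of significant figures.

4.913 − 3.8 = 1.113, limited to 1 d.p. → 2 s.f.; 75.6 − 1.525 = 74.075, limited to 1 d.p. → 3 s.f.
Carrying full precision, 1.113 × 74.075 = 82.445475; keep min(2, 3) = 2 s.f.
Rounded to 2 significant figures: 82 m².

82 m²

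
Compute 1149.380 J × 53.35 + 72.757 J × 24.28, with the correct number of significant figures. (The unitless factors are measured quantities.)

1149.380 × 53.35 = 61319.423 → 6.132 × 10⁴ J (4 s.f., last digit at the 10^1 place).
72.757 × 24.28 = 1766.53996 → 1767 J (4 s.f., last digit at the 10^0 place).
Sum: 63085.96296 J; keep the coarser place, 10^1.
Result: 6.309 × 10⁴ J.

6.309 × 10⁴ J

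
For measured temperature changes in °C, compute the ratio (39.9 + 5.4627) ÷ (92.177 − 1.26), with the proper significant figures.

0.499

39.9 + 5.4627 = 45.3627, limited to 1 d.p. → 3 s.f.; 92.177 − 1.26 = 90.917, limited to 2 d.p. → 4 s.f.
Carrying full precision, 45.3627 ÷ 90.917 = 0.498946291673…; keep min(3, 4) = 3 s.f.
Rounded to 3 significant figures: 0.499.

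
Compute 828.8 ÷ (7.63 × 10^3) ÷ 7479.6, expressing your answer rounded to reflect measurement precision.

828.8 ÷ (7.63 × 10^3) ÷ 7479.6 = 0.0000145226821235…
Multiplication/division keeps the fewest significant figures: 828.8 → 4 s.f., 7.63 × 10^3 → 3 s.f., 7479.6 → 5 s.f.; limit is 3.
Rounded to 3 significant figures: 1.45 × 10^-5.

1.45 × 10^-5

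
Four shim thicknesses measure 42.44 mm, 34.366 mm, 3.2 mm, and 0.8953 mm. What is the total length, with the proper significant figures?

80.9 mm

42.44 mm + 34.366 mm + 3.2 mm + 0.8953 mm = 80.9013 mm.
Addition/subtraction keeps the fewest decimal places: 42.44 → 2 decimal places, 34.366 → 3 decimal places, 3.2 → 1 decimal place, 0.8953 → 4 decimal places; limit is 1.
Rounded to 1 decimal place: 80.9 mm.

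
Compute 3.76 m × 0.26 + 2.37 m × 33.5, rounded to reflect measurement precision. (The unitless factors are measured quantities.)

3.76 × 0.26 = 0.9776 → 0.98 m (2 s.f., last digit at the 10^-2 place).
2.37 × 33.5 = 79.395 → 79.4 m (3 s.f., last digit at the 10^-1 place).
Sum: 80.3726 m; keep the coarser place, 10^-1.
Result: 80.4 m.

80.4 m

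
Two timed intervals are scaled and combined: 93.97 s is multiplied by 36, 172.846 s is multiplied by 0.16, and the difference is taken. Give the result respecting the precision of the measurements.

3.4 × 10³ s

93.97 × 36 = 3382.92 → 3.4 × 10³ s (2 s.f., last digit at the 10^2 place).
172.846 × 0.16 = 27.65536 → 28 s (2 s.f., last digit at the 10^0 place).
Difference: 3355.26464 s; keep the coarser place, 10^2.
Result: 3.4 × 10³ s.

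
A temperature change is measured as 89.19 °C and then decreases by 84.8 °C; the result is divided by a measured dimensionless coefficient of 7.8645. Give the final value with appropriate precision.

89.19 °C − 84.8 °C = 4.39 °C; the difference is limited to 1 decimal place (2 s.f.).
Carrying full precision, 4.39 ÷ 7.8645 = 0.558204590247… °C; 7.8645 has 5 s.f., so the result keeps min(2, 5) = 2 s.f.
Rounded to 2 significant figures: 0.56 °C.

0.56 °C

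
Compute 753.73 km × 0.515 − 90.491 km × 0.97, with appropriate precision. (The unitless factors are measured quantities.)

3.00 × 10² km

753.73 × 0.515 = 388.17095 → 3.88 × 10² km (3 s.f., last digit at the 10^0 place).
90.491 × 0.97 = 87.77627 → 88 km (2 s.f., last digit at the 10^0 place).
Difference: 300.39468 km; keep the coarser place, 10^0.
Result: 3.00 × 10² km.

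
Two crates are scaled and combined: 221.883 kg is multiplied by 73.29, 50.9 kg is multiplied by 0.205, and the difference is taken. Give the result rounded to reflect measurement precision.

221.883 × 73.29 = 16261.80507 → 1.626 × 10^4 kg (4 s.f., last digit at the 10^1 place).
50.9 × 0.205 = 10.4345 → 10.4 kg (3 s.f., last digit at the 10^-1 place).
Difference: 16251.37057 kg; keep the coarser place, 10^1.
Result: 1.625 × 10^4 kg.

1.625 × 10^4 kg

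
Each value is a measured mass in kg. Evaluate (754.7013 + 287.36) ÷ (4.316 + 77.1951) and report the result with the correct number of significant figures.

754.7013 + 287.36 = 1042.0613, limited to 2 d.p. → 6 s.f.; 4.316 + 77.1951 = 81.5111, limited to 3 d.p. → 5 s.f.
Carrying full precision, 1042.0613 ÷ 81.5111 = 12.784287048…; keep min(6, 5) = 5 s.f.
Rounded to 5 significant figures: 12.784.

12.784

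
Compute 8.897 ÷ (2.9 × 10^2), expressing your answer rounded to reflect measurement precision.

0.031

8.897 ÷ (2.9 × 10^2) = 0.0306793103448…
Multiplication/division keeps the fewest significant figures: 8.897 → 4 s.f., 2.9 × 10^2 → 2 s.f.; limit is 2.
Rounded to 2 significant figures: 0.031.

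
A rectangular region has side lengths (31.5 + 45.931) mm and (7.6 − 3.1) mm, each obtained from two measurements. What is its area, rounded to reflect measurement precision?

3.5 × 10^2 mm²

31.5 + 45.931 = 77.431, limited to 1 d.p. → 3 s.f.; 7.6 − 3.1 = 4.5, limited to 1 d.p. → 2 s.f.
Carrying full precision, 77.431 × 4.5 = 348.4395; keep min(3, 2) = 2 s.f.
Rounded to 2 significant figures: 3.5 × 10^2 mm².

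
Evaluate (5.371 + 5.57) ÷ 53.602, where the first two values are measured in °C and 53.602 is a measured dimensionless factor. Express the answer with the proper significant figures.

5.371 °C + 5.57 °C = 10.941 °C; the sum is limited to 2 decimal places (4 s.f.).
Carrying full precision, 10.941 ÷ 53.602 = 0.204115518078… °C; 53.602 has 5 s.f., so the result keeps min(4, 5) = 4 s.f.
Rounded to 4 significant figures: 0.2041 °C.

0.2041 °C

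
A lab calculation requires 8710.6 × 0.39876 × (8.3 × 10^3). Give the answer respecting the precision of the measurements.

8710.6 × 0.39876 × (8.3 × 10^3) = 28829542.5048
Multiplication/division keeps the fewest significant figures: 8710.6 → 5 s.f., 0.39876 → 5 s.f., 8.3 × 10^3 → 2 s.f.; limit is 2.
Rounded to 2 significant figures: 2.9 × 10^7.

2.9 × 10^7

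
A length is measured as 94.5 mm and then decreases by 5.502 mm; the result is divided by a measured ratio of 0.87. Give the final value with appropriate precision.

94.5 mm − 5.502 mm = 88.998 mm; the difference is limited to 1 decimal place (3 s.f.).
Carrying full precision, 88.998 ÷ 0.87 = 102.296551724… mm; 0.87 has 2 s.f., so the result keeps min(3, 2) = 2 s.f.
Rounded to 2 significant figures: 1.0 × 10² mm.

1.0 × 10² mm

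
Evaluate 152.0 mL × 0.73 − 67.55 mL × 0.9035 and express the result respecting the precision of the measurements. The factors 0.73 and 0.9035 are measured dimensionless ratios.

5 × 10¹ mL

152.0 × 0.73 = 110.96 → 1.1 × 10² mL (2 s.f., last digit at the 10^1 place).
67.55 × 0.9035 = 61.031425 → 61.03 mL (4 s.f., last digit at the 10^-2 place).
Difference: 49.928575 mL; keep the coarser place, 10^1.
Result: 5 × 10¹ mL.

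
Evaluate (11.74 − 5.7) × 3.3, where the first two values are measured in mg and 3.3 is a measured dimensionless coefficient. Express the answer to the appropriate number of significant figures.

2.0 × 10¹ mg

11.74 mg − 5.7 mg = 6.04 mg; the difference is limited to 1 decimal place (2 s.f.).
Carrying full precision, 6.04 × 3.3 = 19.932 mg; 3.3 has 2 s.f., so the result keeps min(2, 2) = 2 s.f.
Rounded to 2 significant figures: 2.0 × 10¹ mg.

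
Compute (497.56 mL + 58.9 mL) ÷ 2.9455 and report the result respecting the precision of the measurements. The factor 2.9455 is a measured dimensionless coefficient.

1.889 × 10^2 mL

497.56 mL + 58.9 mL = 556.46 mL; the sum is limited to 1 decimal place (4 s.f.).
Carrying full precision, 556.46 ÷ 2.9455 = 188.918689526… mL; 2.9455 has 5 s.f., so the result keeps min(4, 5) = 4 s.f.
Rounded to 4 significant figures: 1.889 × 10^2 mL.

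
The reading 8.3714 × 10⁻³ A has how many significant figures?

8.3714 × 10⁻³: in scientific notation every digit of the coefficient is significant.

5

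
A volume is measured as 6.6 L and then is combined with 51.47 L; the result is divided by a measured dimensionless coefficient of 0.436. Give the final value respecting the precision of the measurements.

6.6 L + 51.47 L = 58.07 L; the sum is limited to 1 decimal place (3 s.f.).
Carrying full precision, 58.07 ÷ 0.436 = 133.188073394… L; 0.436 has 3 s.f., so the result keeps min(3, 3) = 3 s.f.
Rounded to 3 significant figures: 1.33 × 10^2 L.

1.33 × 10^2 L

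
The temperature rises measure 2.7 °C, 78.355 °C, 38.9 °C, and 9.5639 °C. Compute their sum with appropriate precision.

2.7 °C + 78.355 °C + 38.9 °C + 9.5639 °C = 129.5189 °C.
Addition/subtraction keeps the fewest decimal places: 2.7 → 1 decimal place, 78.355 → 3 decimal places, 38.9 → 1 decimal place, 9.5639 → 4 decimal places; limit is 1.
Rounded to 1 decimal place: 129.5 °C.

129.5 °C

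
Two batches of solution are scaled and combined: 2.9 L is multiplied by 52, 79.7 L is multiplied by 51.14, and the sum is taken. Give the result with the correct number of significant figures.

4.23 × 10³ L

2.9 × 52 = 150.8 → 1.5 × 10² L (2 s.f., last digit at the 10^1 place).
79.7 × 51.14 = 4075.858 → 4.08 × 10³ L (3 s.f., last digit at the 10^1 place).
Sum: 4226.658 L; keep the coarser place, 10^1.
Result: 4.23 × 10³ L.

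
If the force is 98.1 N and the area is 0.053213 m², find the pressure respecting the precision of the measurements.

pressure = 98.1 N ÷ 0.053213 m² = 1843.53447466… Pa.
98.1 has 3 significant figures; 0.053213 has 5.
Division/multiplication keeps the fewest: 3 significant figures.
Rounded: 1.84 × 10^3 Pa.

1.84 × 10^3 Pa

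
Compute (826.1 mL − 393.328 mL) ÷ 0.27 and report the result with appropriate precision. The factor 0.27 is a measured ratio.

826.1 mL − 393.328 mL = 432.772 mL; the difference is limited to 1 decimal place (4 s.f.).
Carrying full precision, 432.772 ÷ 0.27 = 1602.85925926… mL; 0.27 has 2 s.f., so the result keeps min(4, 2) = 2 s.f.
Rounded to 2 significant figures: 1.6 × 10^3 mL.

1.6 × 10^3 mL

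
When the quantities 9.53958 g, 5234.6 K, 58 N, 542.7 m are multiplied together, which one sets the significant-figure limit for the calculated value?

9.53958 g → 6 s.f.; 5234.6 K → 5 s.f.; 58 N → 2 s.f.; 542.7 m → 4 s.f.
The fewest is 2 significant figures, from 58 N.

58 N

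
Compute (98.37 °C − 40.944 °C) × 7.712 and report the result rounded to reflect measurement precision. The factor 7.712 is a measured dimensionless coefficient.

98.37 °C − 40.944 °C = 57.426 °C; the difference is limited to 2 decimal places (4 s.f.).
Carrying full precision, 57.426 × 7.712 = 442.869312 °C; 7.712 has 4 s.f., so the result keeps min(4, 4) = 4 s.f.
Rounded to 4 significant figures: 442.9 °C.

442.9 °C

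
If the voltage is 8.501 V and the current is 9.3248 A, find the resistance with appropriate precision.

0.9117 Ω

resistance = 8.501 V ÷ 9.3248 A = 0.911654941661… Ω.
8.501 has 4 significant figures; 9.3248 has 5.
Division/multiplication keeps the fewest: 4 significant figures.
Rounded: 0.9117 Ω.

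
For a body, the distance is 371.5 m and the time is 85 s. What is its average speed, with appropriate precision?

4.4 m/s

average speed = 371.5 m ÷ 85 s = 4.37058823529… m/s.
371.5 has 4 significant figures; 85 has 2.
Division/multiplication keeps the fewest: 2 significant figures.
Rounded: 4.4 m/s.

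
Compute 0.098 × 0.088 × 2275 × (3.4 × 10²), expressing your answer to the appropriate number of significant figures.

0.098 × 0.088 × 2275 × (3.4 × 10²) = 6670.664
Multiplication/division keeps the fewest significant figures: 0.098 → 2 s.f., 0.088 → 2 s.f., 2275 → 4 s.f., 3.4 × 10² → 2 s.f.; limit is 2.
Rounded to 2 significant figures: 6.7 × 10³.

6.7 × 10³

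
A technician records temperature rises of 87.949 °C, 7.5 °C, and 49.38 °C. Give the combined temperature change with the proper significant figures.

144.8 °C

87.949 °C + 7.5 °C + 49.38 °C = 144.829 °C.
Addition/subtraction keeps the fewest decimal places: 87.949 → 3 decimal places, 7.5 → 1 decimal place, 49.38 → 2 decimal places; limit is 1.
Rounded to 1 decimal place: 144.8 °C.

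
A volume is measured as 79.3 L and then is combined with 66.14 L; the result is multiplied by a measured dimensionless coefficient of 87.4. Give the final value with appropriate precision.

79.3 L + 66.14 L = 145.44 L; the sum is limited to 1 decimal place (4 s.f.).
Carrying full precision, 145.44 × 87.4 = 12711.456 L; 87.4 has 3 s.f., so the result keeps min(4, 3) = 3 s.f.
Rounded to 3 significant figures: 1.27 × 10^4 L.

1.27 × 10^4 L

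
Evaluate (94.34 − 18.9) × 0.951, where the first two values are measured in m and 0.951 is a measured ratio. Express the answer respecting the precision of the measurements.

71.7 m

94.34 m − 18.9 m = 75.44 m; the difference is limited to 1 decimal place (3 s.f.).
Carrying full precision, 75.44 × 0.951 = 71.74344 m; 0.951 has 3 s.f., so the result keeps min(3, 3) = 3 s.f.
Rounded to 3 significant figures: 71.7 m.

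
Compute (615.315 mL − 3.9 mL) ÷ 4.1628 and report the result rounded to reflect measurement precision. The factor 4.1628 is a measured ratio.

146.9 mL

615.315 mL − 3.9 mL = 611.415 mL; the difference is limited to 1 decimal place (4 s.f.).
Carrying full precision, 611.415 ÷ 4.1628 = 146.875900836… mL; 4.1628 has 5 s.f., so the result keeps min(4, 5) = 4 s.f.
Rounded to 4 significant figures: 146.9 mL.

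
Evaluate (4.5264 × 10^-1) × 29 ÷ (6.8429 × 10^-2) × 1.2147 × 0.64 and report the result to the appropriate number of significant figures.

1.5 × 10^2

(4.5264 × 10^-1) × 29 ÷ (6.8429 × 10^-2) × 1.2147 × 0.64 = 149.128187705…
Multiplication/division keeps the fewest significant figures: 4.5264 × 10^-1 → 5 s.f., 29 → 2 s.f., 6.8429 × 10^-2 → 5 s.f., 1.2147 → 5 s.f., 0.64 → 2 s.f.; limit is 2.
Rounded to 2 significant figures: 1.5 × 10^2.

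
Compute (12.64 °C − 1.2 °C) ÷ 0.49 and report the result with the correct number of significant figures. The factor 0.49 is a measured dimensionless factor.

23 °C

12.64 °C − 1.2 °C = 11.44 °C; the difference is limited to 1 decimal place (3 s.f.).
Carrying full precision, 11.44 ÷ 0.49 = 23.3469387755… °C; 0.49 has 2 s.f., so the result keeps min(3, 2) = 2 s.f.
Rounded to 2 significant figures: 23 °C.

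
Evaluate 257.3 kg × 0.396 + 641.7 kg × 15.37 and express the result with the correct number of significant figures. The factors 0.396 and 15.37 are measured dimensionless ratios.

257.3 × 0.396 = 101.8908 → 102 kg (3 s.f., last digit at the 10^0 place).
641.7 × 15.37 = 9862.929 → 9863 kg (4 s.f., last digit at the 10^0 place).
Sum: 9964.8198 kg; keep the coarser place, 10^0.
Result: 9965 kg.

9965 kg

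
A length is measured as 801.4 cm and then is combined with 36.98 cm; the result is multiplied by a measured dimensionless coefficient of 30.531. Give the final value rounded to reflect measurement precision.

801.4 cm + 36.98 cm = 838.38 cm; the sum is limited to 1 decimal place (4 s.f.).
Carrying full precision, 838.38 × 30.531 = 25596.57978 cm; 30.531 has 5 s.f., so the result keeps min(4, 5) = 4 s.f.
Rounded to 4 significant figures: 2.560 × 10⁴ cm.

2.560 × 10⁴ cm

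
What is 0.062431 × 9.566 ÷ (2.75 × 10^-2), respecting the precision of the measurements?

21.7

0.062431 × 9.566 ÷ (2.75 × 10^-2) = 21.7169071273…
Multiplication/division keeps the fewest significant figures: 0.062431 → 5 s.f., 9.566 → 4 s.f., 2.75 × 10^-2 → 3 s.f.; limit is 3.
Rounded to 3 significant figures: 21.7.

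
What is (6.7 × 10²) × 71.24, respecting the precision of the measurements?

4.8 × 10⁴

(6.7 × 10²) × 71.24 = 47730.8
Multiplication/division keeps the fewest significant figures: 6.7 × 10² → 2 s.f., 71.24 → 4 s.f.; limit is 2.
Rounded to 2 significant figures: 4.8 × 10⁴.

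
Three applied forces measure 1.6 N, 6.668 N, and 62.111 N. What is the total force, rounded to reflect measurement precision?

70.4 N

1.6 N + 6.668 N + 62.111 N = 70.379 N.
Addition/subtraction keeps the fewest decimal places: 1.6 → 1 decimal place, 6.668 → 3 decimal places, 62.111 → 3 decimal places; limit is 1.
Rounded to 1 decimal place: 70.4 N.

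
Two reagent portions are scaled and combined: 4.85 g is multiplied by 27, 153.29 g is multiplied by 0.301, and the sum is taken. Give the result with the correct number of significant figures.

1.8 × 10² g

4.85 × 27 = 130.95 → 1.3 × 10² g (2 s.f., last digit at the 10^1 place).
153.29 × 0.301 = 46.14029 → 46.1 g (3 s.f., last digit at the 10^-1 place).
Sum: 177.09029 g; keep the coarser place, 10^1.
Result: 1.8 × 10² g.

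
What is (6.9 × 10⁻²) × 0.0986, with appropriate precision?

(6.9 × 10⁻²) × 0.0986 = 0.0068034
Multiplication/division keeps the fewest significant figures: 6.9 × 10⁻² → 2 s.f., 0.0986 → 3 s.f.; limit is 2.
Rounded to 2 significant figures: 0.0068.

0.0068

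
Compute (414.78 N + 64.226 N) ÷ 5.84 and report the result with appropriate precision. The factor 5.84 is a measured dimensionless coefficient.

82.0 N

414.78 N + 64.226 N = 479.006 N; the sum is limited to 2 decimal places (5 s.f.).
Carrying full precision, 479.006 ÷ 5.84 = 82.0215753425… N; 5.84 has 3 s.f., so the result keeps min(5, 3) = 3 s.f.
Rounded to 3 significant figures: 82.0 N.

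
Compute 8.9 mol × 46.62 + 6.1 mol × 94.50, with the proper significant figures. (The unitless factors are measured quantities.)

9.9 × 10² mol

8.9 × 46.62 = 414.918 → 4.1 × 10² mol (2 s.f., last digit at the 10^1 place).
6.1 × 94.50 = 576.45 → 5.8 × 10² mol (2 s.f., last digit at the 10^1 place).
Sum: 991.368 mol; keep the coarser place, 10^1.
Result: 9.9 × 10² mol.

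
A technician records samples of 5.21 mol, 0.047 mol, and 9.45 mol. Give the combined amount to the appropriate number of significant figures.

14.71 mol

5.21 mol + 0.047 mol + 9.45 mol = 14.707 mol.
Addition/subtraction keeps the fewest decimal places: 5.21 → 2 decimal places, 0.047 → 3 decimal places, 9.45 → 2 decimal places; limit is 2.
Rounded to 2 decimal places: 14.71 mol.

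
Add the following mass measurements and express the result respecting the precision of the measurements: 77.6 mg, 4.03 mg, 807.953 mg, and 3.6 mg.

893.2 mg

77.6 mg + 4.03 mg + 807.953 mg + 3.6 mg = 893.183 mg.
Addition/subtraction keeps the fewest decimal places: 77.6 → 1 decimal place, 4.03 → 2 decimal places, 807.953 → 3 decimal places, 3.6 → 1 decimal place; limit is 1.
Rounded to 1 decimal place: 893.2 mg.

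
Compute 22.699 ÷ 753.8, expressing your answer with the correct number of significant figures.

22.699 ÷ 753.8 = 0.0301127620058…
Multiplication/division keeps the fewest significant figures: 22.699 → 5 s.f., 753.8 → 4 s.f.; limit is 4.
Rounded to 4 significant figures: 0.03011.

0.03011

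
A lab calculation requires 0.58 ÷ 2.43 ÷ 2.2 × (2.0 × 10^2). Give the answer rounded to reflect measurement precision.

0.58 ÷ 2.43 ÷ 2.2 × (2.0 × 10^2) = 21.6984661429…
Multiplication/division keeps the fewest significant figures: 0.58 → 2 s.f., 2.43 → 3 s.f., 2.2 → 2 s.f., 2.0 × 10^2 → 2 s.f.; limit is 2.
Rounded to 2 significant figures: 22.

22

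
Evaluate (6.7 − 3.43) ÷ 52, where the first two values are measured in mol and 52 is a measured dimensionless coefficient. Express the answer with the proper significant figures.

6.7 mol − 3.43 mol = 3.27 mol; the difference is limited to 1 decimal place (2 s.f.).
Carrying full precision, 3.27 ÷ 52 = 0.0628846153846… mol; 52 has 2 s.f., so the result keeps min(2, 2) = 2 s.f.
Rounded to 2 significant figures: 0.063 mol.

0.063 mol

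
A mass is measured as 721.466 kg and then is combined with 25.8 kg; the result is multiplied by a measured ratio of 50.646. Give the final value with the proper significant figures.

3.785 × 10⁴ kg

721.466 kg + 25.8 kg = 747.266 kg; the sum is limited to 1 decimal place (4 s.f.).
Carrying full precision, 747.266 × 50.646 = 37846.033836 kg; 50.646 has 5 s.f., so the result keeps min(4, 5) = 4 s.f.
Rounded to 4 significant figures: 3.785 × 10⁴ kg.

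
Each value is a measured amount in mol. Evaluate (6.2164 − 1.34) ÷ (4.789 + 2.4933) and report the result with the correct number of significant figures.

0.670

6.2164 − 1.34 = 4.8764, limited to 2 d.p. → 3 s.f.; 4.789 + 2.4933 = 7.2823, limited to 3 d.p. → 4 s.f.
Carrying full precision, 4.8764 ÷ 7.2823 = 0.669623607926…; keep min(3, 4) = 3 s.f.
Rounded to 3 significant figures: 0.670.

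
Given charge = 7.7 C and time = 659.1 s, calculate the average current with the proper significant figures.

average current = 7.7 C ÷ 659.1 s = 0.0116825974814… A.
7.7 has 2 significant figures; 659.1 has 4.
Division/multiplication keeps the fewest: 2 significant figures.
Rounded: 0.012 A.

0.012 A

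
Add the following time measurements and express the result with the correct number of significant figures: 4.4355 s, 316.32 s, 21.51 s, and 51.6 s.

393.9 s

4.4355 s + 316.32 s + 21.51 s + 51.6 s = 393.8655 s.
Addition/subtraction keeps the fewest decimal places: 4.4355 → 4 decimal places, 316.32 → 2 decimal places, 21.51 → 2 decimal places, 51.6 → 1 decimal place; limit is 1.
Rounded to 1 decimal place: 393.9 s.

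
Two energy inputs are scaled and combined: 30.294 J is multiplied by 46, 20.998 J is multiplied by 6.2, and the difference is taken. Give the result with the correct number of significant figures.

1.3 × 10³ J

30.294 × 46 = 1393.524 → 1.4 × 10³ J (2 s.f., last digit at the 10^2 place).
20.998 × 6.2 = 130.1876 → 1.3 × 10² J (2 s.f., last digit at the 10^1 place).
Difference: 1263.3364 J; keep the coarser place, 10^2.
Result: 1.3 × 10³ J.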